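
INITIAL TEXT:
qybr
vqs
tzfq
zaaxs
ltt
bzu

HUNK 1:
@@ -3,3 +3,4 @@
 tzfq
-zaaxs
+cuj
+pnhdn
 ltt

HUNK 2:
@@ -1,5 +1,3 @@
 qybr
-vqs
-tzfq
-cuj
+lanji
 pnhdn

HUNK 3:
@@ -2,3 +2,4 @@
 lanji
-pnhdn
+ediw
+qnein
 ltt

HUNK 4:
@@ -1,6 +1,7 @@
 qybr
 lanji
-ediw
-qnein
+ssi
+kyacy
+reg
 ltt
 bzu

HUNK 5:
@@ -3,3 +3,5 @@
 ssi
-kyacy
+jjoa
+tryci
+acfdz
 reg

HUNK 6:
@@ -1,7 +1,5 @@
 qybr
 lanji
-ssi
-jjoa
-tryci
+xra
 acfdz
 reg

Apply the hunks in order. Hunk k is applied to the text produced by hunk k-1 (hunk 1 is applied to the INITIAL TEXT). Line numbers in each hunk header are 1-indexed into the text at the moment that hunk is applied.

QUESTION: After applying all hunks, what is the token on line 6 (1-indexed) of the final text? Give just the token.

Hunk 1: at line 3 remove [zaaxs] add [cuj,pnhdn] -> 7 lines: qybr vqs tzfq cuj pnhdn ltt bzu
Hunk 2: at line 1 remove [vqs,tzfq,cuj] add [lanji] -> 5 lines: qybr lanji pnhdn ltt bzu
Hunk 3: at line 2 remove [pnhdn] add [ediw,qnein] -> 6 lines: qybr lanji ediw qnein ltt bzu
Hunk 4: at line 1 remove [ediw,qnein] add [ssi,kyacy,reg] -> 7 lines: qybr lanji ssi kyacy reg ltt bzu
Hunk 5: at line 3 remove [kyacy] add [jjoa,tryci,acfdz] -> 9 lines: qybr lanji ssi jjoa tryci acfdz reg ltt bzu
Hunk 6: at line 1 remove [ssi,jjoa,tryci] add [xra] -> 7 lines: qybr lanji xra acfdz reg ltt bzu
Final line 6: ltt

Answer: ltt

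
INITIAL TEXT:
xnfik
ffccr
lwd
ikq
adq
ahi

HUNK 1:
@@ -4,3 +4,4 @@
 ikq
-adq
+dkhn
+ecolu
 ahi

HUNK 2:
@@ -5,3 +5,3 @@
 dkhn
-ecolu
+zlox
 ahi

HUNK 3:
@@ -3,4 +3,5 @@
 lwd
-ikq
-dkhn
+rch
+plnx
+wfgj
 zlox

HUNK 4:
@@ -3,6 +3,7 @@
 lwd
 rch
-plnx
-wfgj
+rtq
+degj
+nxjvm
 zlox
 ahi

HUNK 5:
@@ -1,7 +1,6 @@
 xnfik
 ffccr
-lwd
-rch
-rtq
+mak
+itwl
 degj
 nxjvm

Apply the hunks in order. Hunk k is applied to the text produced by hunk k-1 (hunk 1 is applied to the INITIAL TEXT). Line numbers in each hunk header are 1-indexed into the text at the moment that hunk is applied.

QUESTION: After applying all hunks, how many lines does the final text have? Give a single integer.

Answer: 8

Derivation:
Hunk 1: at line 4 remove [adq] add [dkhn,ecolu] -> 7 lines: xnfik ffccr lwd ikq dkhn ecolu ahi
Hunk 2: at line 5 remove [ecolu] add [zlox] -> 7 lines: xnfik ffccr lwd ikq dkhn zlox ahi
Hunk 3: at line 3 remove [ikq,dkhn] add [rch,plnx,wfgj] -> 8 lines: xnfik ffccr lwd rch plnx wfgj zlox ahi
Hunk 4: at line 3 remove [plnx,wfgj] add [rtq,degj,nxjvm] -> 9 lines: xnfik ffccr lwd rch rtq degj nxjvm zlox ahi
Hunk 5: at line 1 remove [lwd,rch,rtq] add [mak,itwl] -> 8 lines: xnfik ffccr mak itwl degj nxjvm zlox ahi
Final line count: 8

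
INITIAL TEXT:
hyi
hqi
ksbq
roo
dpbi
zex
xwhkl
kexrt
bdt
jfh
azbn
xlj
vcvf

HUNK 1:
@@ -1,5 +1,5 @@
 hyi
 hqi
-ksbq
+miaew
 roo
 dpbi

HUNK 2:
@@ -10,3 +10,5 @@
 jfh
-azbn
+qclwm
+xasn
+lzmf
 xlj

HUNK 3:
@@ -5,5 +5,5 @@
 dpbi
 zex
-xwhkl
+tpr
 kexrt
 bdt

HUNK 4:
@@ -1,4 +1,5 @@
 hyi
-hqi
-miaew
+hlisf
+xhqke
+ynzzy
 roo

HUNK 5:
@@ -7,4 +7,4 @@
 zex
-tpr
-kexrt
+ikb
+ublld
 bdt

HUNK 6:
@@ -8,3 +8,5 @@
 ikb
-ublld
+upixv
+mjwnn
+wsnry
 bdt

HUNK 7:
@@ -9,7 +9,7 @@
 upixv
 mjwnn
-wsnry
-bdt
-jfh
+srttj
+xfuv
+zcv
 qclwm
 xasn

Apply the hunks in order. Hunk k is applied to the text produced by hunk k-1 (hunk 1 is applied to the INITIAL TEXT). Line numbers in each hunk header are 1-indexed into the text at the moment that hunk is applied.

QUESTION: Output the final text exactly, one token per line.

Hunk 1: at line 1 remove [ksbq] add [miaew] -> 13 lines: hyi hqi miaew roo dpbi zex xwhkl kexrt bdt jfh azbn xlj vcvf
Hunk 2: at line 10 remove [azbn] add [qclwm,xasn,lzmf] -> 15 lines: hyi hqi miaew roo dpbi zex xwhkl kexrt bdt jfh qclwm xasn lzmf xlj vcvf
Hunk 3: at line 5 remove [xwhkl] add [tpr] -> 15 lines: hyi hqi miaew roo dpbi zex tpr kexrt bdt jfh qclwm xasn lzmf xlj vcvf
Hunk 4: at line 1 remove [hqi,miaew] add [hlisf,xhqke,ynzzy] -> 16 lines: hyi hlisf xhqke ynzzy roo dpbi zex tpr kexrt bdt jfh qclwm xasn lzmf xlj vcvf
Hunk 5: at line 7 remove [tpr,kexrt] add [ikb,ublld] -> 16 lines: hyi hlisf xhqke ynzzy roo dpbi zex ikb ublld bdt jfh qclwm xasn lzmf xlj vcvf
Hunk 6: at line 8 remove [ublld] add [upixv,mjwnn,wsnry] -> 18 lines: hyi hlisf xhqke ynzzy roo dpbi zex ikb upixv mjwnn wsnry bdt jfh qclwm xasn lzmf xlj vcvf
Hunk 7: at line 9 remove [wsnry,bdt,jfh] add [srttj,xfuv,zcv] -> 18 lines: hyi hlisf xhqke ynzzy roo dpbi zex ikb upixv mjwnn srttj xfuv zcv qclwm xasn lzmf xlj vcvf

Answer: hyi
hlisf
xhqke
ynzzy
roo
dpbi
zex
ikb
upixv
mjwnn
srttj
xfuv
zcv
qclwm
xasn
lzmf
xlj
vcvf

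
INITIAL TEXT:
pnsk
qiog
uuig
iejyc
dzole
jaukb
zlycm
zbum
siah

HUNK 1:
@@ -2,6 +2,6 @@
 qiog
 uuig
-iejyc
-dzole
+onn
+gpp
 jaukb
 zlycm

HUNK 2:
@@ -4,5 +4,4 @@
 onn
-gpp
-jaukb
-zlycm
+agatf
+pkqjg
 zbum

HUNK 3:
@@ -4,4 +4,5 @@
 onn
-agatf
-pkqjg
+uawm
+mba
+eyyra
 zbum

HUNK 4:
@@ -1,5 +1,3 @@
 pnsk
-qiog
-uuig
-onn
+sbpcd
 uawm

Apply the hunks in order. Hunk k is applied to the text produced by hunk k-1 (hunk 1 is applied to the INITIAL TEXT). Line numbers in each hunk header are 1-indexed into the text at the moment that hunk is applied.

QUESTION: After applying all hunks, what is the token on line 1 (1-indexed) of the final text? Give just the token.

Hunk 1: at line 2 remove [iejyc,dzole] add [onn,gpp] -> 9 lines: pnsk qiog uuig onn gpp jaukb zlycm zbum siah
Hunk 2: at line 4 remove [gpp,jaukb,zlycm] add [agatf,pkqjg] -> 8 lines: pnsk qiog uuig onn agatf pkqjg zbum siah
Hunk 3: at line 4 remove [agatf,pkqjg] add [uawm,mba,eyyra] -> 9 lines: pnsk qiog uuig onn uawm mba eyyra zbum siah
Hunk 4: at line 1 remove [qiog,uuig,onn] add [sbpcd] -> 7 lines: pnsk sbpcd uawm mba eyyra zbum siah
Final line 1: pnsk

Answer: pnsk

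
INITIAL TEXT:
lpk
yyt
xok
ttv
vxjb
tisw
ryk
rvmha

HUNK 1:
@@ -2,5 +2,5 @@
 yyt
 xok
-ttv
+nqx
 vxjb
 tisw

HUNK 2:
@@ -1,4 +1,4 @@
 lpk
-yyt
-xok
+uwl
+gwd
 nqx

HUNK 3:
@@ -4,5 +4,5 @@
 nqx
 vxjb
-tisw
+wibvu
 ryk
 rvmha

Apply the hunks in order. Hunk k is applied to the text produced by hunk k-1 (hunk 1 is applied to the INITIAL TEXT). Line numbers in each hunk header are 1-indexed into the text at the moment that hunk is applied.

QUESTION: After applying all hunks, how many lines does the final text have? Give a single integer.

Answer: 8

Derivation:
Hunk 1: at line 2 remove [ttv] add [nqx] -> 8 lines: lpk yyt xok nqx vxjb tisw ryk rvmha
Hunk 2: at line 1 remove [yyt,xok] add [uwl,gwd] -> 8 lines: lpk uwl gwd nqx vxjb tisw ryk rvmha
Hunk 3: at line 4 remove [tisw] add [wibvu] -> 8 lines: lpk uwl gwd nqx vxjb wibvu ryk rvmha
Final line count: 8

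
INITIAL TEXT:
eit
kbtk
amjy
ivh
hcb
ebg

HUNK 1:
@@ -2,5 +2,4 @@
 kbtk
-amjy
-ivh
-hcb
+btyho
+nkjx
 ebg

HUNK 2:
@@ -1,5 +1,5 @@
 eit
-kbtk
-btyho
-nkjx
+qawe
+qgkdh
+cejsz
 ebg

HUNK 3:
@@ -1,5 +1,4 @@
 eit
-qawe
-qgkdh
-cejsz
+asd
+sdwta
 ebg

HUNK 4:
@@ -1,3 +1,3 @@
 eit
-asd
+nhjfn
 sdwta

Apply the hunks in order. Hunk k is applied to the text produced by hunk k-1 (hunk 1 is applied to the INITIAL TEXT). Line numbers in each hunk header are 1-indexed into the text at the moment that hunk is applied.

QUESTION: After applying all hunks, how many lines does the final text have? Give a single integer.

Answer: 4

Derivation:
Hunk 1: at line 2 remove [amjy,ivh,hcb] add [btyho,nkjx] -> 5 lines: eit kbtk btyho nkjx ebg
Hunk 2: at line 1 remove [kbtk,btyho,nkjx] add [qawe,qgkdh,cejsz] -> 5 lines: eit qawe qgkdh cejsz ebg
Hunk 3: at line 1 remove [qawe,qgkdh,cejsz] add [asd,sdwta] -> 4 lines: eit asd sdwta ebg
Hunk 4: at line 1 remove [asd] add [nhjfn] -> 4 lines: eit nhjfn sdwta ebg
Final line count: 4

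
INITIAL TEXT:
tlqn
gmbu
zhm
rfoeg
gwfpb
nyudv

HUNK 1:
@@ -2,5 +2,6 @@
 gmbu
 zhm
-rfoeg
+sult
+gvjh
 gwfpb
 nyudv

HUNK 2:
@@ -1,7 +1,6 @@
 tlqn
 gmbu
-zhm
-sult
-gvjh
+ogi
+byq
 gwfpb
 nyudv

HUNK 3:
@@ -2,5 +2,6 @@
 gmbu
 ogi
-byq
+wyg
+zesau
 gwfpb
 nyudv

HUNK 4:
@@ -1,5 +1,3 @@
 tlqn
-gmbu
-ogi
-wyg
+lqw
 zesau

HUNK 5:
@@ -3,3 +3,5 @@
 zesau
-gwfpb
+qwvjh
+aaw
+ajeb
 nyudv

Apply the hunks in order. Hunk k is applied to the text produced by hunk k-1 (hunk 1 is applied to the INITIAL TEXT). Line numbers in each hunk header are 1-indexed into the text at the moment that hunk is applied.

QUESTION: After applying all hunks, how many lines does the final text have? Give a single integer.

Answer: 7

Derivation:
Hunk 1: at line 2 remove [rfoeg] add [sult,gvjh] -> 7 lines: tlqn gmbu zhm sult gvjh gwfpb nyudv
Hunk 2: at line 1 remove [zhm,sult,gvjh] add [ogi,byq] -> 6 lines: tlqn gmbu ogi byq gwfpb nyudv
Hunk 3: at line 2 remove [byq] add [wyg,zesau] -> 7 lines: tlqn gmbu ogi wyg zesau gwfpb nyudv
Hunk 4: at line 1 remove [gmbu,ogi,wyg] add [lqw] -> 5 lines: tlqn lqw zesau gwfpb nyudv
Hunk 5: at line 3 remove [gwfpb] add [qwvjh,aaw,ajeb] -> 7 lines: tlqn lqw zesau qwvjh aaw ajeb nyudv
Final line count: 7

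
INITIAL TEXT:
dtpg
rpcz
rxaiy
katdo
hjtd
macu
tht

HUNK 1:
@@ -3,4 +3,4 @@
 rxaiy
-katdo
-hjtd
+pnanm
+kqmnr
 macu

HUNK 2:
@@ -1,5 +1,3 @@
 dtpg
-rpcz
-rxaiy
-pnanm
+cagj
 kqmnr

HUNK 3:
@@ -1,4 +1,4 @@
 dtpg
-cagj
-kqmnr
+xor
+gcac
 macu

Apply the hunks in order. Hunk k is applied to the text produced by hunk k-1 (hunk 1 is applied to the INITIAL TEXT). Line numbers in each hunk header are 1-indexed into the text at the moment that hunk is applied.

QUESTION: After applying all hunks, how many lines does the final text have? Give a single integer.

Hunk 1: at line 3 remove [katdo,hjtd] add [pnanm,kqmnr] -> 7 lines: dtpg rpcz rxaiy pnanm kqmnr macu tht
Hunk 2: at line 1 remove [rpcz,rxaiy,pnanm] add [cagj] -> 5 lines: dtpg cagj kqmnr macu tht
Hunk 3: at line 1 remove [cagj,kqmnr] add [xor,gcac] -> 5 lines: dtpg xor gcac macu tht
Final line count: 5

Answer: 5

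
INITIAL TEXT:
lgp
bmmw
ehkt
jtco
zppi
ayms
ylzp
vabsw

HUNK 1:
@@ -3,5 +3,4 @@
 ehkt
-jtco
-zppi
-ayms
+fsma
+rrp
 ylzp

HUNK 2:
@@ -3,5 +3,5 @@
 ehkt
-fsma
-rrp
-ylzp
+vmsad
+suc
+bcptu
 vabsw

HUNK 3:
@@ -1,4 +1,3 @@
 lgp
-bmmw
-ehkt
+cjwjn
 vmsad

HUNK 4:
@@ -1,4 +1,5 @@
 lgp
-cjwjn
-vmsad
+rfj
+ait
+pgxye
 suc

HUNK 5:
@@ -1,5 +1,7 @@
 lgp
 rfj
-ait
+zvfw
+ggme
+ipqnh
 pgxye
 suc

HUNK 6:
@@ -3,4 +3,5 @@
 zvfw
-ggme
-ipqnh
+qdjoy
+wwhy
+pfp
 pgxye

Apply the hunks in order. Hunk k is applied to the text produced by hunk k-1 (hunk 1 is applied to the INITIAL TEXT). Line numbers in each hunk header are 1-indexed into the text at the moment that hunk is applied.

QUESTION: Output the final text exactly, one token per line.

Hunk 1: at line 3 remove [jtco,zppi,ayms] add [fsma,rrp] -> 7 lines: lgp bmmw ehkt fsma rrp ylzp vabsw
Hunk 2: at line 3 remove [fsma,rrp,ylzp] add [vmsad,suc,bcptu] -> 7 lines: lgp bmmw ehkt vmsad suc bcptu vabsw
Hunk 3: at line 1 remove [bmmw,ehkt] add [cjwjn] -> 6 lines: lgp cjwjn vmsad suc bcptu vabsw
Hunk 4: at line 1 remove [cjwjn,vmsad] add [rfj,ait,pgxye] -> 7 lines: lgp rfj ait pgxye suc bcptu vabsw
Hunk 5: at line 1 remove [ait] add [zvfw,ggme,ipqnh] -> 9 lines: lgp rfj zvfw ggme ipqnh pgxye suc bcptu vabsw
Hunk 6: at line 3 remove [ggme,ipqnh] add [qdjoy,wwhy,pfp] -> 10 lines: lgp rfj zvfw qdjoy wwhy pfp pgxye suc bcptu vabsw

Answer: lgp
rfj
zvfw
qdjoy
wwhy
pfp
pgxye
suc
bcptu
vabsw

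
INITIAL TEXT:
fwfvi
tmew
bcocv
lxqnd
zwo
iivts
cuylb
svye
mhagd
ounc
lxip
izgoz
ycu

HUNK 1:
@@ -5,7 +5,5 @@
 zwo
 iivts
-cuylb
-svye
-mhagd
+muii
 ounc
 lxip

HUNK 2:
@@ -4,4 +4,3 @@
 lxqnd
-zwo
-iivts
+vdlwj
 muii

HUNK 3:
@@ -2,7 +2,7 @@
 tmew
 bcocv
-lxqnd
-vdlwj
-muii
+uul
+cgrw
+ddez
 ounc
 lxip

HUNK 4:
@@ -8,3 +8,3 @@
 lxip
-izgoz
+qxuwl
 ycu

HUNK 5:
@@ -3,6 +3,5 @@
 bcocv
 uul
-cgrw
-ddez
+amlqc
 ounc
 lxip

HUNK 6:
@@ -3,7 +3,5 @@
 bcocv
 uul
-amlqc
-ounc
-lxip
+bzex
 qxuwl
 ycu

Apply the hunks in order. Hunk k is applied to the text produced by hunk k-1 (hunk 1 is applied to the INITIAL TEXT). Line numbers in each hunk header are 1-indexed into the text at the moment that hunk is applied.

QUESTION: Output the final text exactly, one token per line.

Hunk 1: at line 5 remove [cuylb,svye,mhagd] add [muii] -> 11 lines: fwfvi tmew bcocv lxqnd zwo iivts muii ounc lxip izgoz ycu
Hunk 2: at line 4 remove [zwo,iivts] add [vdlwj] -> 10 lines: fwfvi tmew bcocv lxqnd vdlwj muii ounc lxip izgoz ycu
Hunk 3: at line 2 remove [lxqnd,vdlwj,muii] add [uul,cgrw,ddez] -> 10 lines: fwfvi tmew bcocv uul cgrw ddez ounc lxip izgoz ycu
Hunk 4: at line 8 remove [izgoz] add [qxuwl] -> 10 lines: fwfvi tmew bcocv uul cgrw ddez ounc lxip qxuwl ycu
Hunk 5: at line 3 remove [cgrw,ddez] add [amlqc] -> 9 lines: fwfvi tmew bcocv uul amlqc ounc lxip qxuwl ycu
Hunk 6: at line 3 remove [amlqc,ounc,lxip] add [bzex] -> 7 lines: fwfvi tmew bcocv uul bzex qxuwl ycu

Answer: fwfvi
tmew
bcocv
uul
bzex
qxuwl
ycu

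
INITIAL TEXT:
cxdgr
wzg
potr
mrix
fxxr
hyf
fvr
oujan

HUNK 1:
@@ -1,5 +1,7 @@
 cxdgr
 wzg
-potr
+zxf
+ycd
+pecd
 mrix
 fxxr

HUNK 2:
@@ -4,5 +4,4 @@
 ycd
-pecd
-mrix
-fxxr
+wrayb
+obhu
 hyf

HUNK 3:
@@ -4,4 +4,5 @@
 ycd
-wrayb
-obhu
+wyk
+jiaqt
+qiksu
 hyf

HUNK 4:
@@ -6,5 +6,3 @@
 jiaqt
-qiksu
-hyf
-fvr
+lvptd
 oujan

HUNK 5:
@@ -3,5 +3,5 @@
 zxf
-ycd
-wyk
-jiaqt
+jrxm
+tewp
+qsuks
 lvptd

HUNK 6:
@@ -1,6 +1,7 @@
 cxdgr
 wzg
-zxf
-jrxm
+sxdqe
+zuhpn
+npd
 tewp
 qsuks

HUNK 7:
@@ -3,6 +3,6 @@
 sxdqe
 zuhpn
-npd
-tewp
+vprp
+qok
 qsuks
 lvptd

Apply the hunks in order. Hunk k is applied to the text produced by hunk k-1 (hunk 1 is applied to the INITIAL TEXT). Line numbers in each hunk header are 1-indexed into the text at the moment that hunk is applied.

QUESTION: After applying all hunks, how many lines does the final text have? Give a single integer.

Answer: 9

Derivation:
Hunk 1: at line 1 remove [potr] add [zxf,ycd,pecd] -> 10 lines: cxdgr wzg zxf ycd pecd mrix fxxr hyf fvr oujan
Hunk 2: at line 4 remove [pecd,mrix,fxxr] add [wrayb,obhu] -> 9 lines: cxdgr wzg zxf ycd wrayb obhu hyf fvr oujan
Hunk 3: at line 4 remove [wrayb,obhu] add [wyk,jiaqt,qiksu] -> 10 lines: cxdgr wzg zxf ycd wyk jiaqt qiksu hyf fvr oujan
Hunk 4: at line 6 remove [qiksu,hyf,fvr] add [lvptd] -> 8 lines: cxdgr wzg zxf ycd wyk jiaqt lvptd oujan
Hunk 5: at line 3 remove [ycd,wyk,jiaqt] add [jrxm,tewp,qsuks] -> 8 lines: cxdgr wzg zxf jrxm tewp qsuks lvptd oujan
Hunk 6: at line 1 remove [zxf,jrxm] add [sxdqe,zuhpn,npd] -> 9 lines: cxdgr wzg sxdqe zuhpn npd tewp qsuks lvptd oujan
Hunk 7: at line 3 remove [npd,tewp] add [vprp,qok] -> 9 lines: cxdgr wzg sxdqe zuhpn vprp qok qsuks lvptd oujan
Final line count: 9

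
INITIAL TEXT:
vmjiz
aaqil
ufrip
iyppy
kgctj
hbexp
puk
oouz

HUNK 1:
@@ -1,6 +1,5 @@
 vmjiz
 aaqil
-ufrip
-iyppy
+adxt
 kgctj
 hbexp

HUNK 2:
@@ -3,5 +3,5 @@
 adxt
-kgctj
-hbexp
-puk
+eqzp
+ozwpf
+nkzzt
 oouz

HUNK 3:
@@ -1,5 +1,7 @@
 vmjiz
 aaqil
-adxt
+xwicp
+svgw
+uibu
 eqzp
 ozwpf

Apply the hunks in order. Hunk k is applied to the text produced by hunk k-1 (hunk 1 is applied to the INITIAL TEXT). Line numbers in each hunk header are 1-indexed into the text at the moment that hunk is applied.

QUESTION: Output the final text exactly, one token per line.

Answer: vmjiz
aaqil
xwicp
svgw
uibu
eqzp
ozwpf
nkzzt
oouz

Derivation:
Hunk 1: at line 1 remove [ufrip,iyppy] add [adxt] -> 7 lines: vmjiz aaqil adxt kgctj hbexp puk oouz
Hunk 2: at line 3 remove [kgctj,hbexp,puk] add [eqzp,ozwpf,nkzzt] -> 7 lines: vmjiz aaqil adxt eqzp ozwpf nkzzt oouz
Hunk 3: at line 1 remove [adxt] add [xwicp,svgw,uibu] -> 9 lines: vmjiz aaqil xwicp svgw uibu eqzp ozwpf nkzzt oouz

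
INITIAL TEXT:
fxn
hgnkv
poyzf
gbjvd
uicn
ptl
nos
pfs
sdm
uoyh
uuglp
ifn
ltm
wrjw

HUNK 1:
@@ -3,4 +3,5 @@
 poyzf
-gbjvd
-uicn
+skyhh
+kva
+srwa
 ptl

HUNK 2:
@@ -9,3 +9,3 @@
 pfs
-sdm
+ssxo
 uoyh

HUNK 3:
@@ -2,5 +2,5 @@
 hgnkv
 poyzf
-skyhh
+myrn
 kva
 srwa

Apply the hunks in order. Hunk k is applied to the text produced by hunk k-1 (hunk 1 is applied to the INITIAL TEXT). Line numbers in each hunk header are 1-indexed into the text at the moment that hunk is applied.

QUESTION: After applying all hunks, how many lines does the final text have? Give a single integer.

Answer: 15

Derivation:
Hunk 1: at line 3 remove [gbjvd,uicn] add [skyhh,kva,srwa] -> 15 lines: fxn hgnkv poyzf skyhh kva srwa ptl nos pfs sdm uoyh uuglp ifn ltm wrjw
Hunk 2: at line 9 remove [sdm] add [ssxo] -> 15 lines: fxn hgnkv poyzf skyhh kva srwa ptl nos pfs ssxo uoyh uuglp ifn ltm wrjw
Hunk 3: at line 2 remove [skyhh] add [myrn] -> 15 lines: fxn hgnkv poyzf myrn kva srwa ptl nos pfs ssxo uoyh uuglp ifn ltm wrjw
Final line count: 15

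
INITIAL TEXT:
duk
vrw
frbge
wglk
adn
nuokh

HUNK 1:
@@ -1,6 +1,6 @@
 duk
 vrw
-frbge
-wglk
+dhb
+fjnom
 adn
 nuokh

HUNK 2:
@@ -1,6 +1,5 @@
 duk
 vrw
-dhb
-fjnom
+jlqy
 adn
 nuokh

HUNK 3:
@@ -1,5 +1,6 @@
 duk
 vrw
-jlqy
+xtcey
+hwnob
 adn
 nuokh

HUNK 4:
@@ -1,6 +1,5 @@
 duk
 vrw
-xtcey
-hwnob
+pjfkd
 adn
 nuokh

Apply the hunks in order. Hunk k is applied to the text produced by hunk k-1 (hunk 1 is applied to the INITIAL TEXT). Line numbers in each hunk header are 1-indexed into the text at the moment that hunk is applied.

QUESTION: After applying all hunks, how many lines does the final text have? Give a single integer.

Answer: 5

Derivation:
Hunk 1: at line 1 remove [frbge,wglk] add [dhb,fjnom] -> 6 lines: duk vrw dhb fjnom adn nuokh
Hunk 2: at line 1 remove [dhb,fjnom] add [jlqy] -> 5 lines: duk vrw jlqy adn nuokh
Hunk 3: at line 1 remove [jlqy] add [xtcey,hwnob] -> 6 lines: duk vrw xtcey hwnob adn nuokh
Hunk 4: at line 1 remove [xtcey,hwnob] add [pjfkd] -> 5 lines: duk vrw pjfkd adn nuokh
Final line count: 5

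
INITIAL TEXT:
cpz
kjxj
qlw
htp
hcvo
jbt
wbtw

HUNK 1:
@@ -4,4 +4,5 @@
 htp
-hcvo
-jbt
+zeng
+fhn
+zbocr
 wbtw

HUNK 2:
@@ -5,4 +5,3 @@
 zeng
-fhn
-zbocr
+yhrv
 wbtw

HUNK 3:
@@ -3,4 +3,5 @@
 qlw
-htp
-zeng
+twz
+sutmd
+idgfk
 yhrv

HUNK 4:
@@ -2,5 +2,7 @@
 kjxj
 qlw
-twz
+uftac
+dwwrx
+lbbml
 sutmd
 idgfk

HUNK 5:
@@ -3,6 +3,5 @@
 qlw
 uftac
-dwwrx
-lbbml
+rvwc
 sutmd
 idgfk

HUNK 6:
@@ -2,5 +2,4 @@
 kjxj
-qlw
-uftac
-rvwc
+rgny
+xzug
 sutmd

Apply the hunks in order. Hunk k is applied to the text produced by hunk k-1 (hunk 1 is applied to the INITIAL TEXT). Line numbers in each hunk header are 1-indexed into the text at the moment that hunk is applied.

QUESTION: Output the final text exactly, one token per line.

Hunk 1: at line 4 remove [hcvo,jbt] add [zeng,fhn,zbocr] -> 8 lines: cpz kjxj qlw htp zeng fhn zbocr wbtw
Hunk 2: at line 5 remove [fhn,zbocr] add [yhrv] -> 7 lines: cpz kjxj qlw htp zeng yhrv wbtw
Hunk 3: at line 3 remove [htp,zeng] add [twz,sutmd,idgfk] -> 8 lines: cpz kjxj qlw twz sutmd idgfk yhrv wbtw
Hunk 4: at line 2 remove [twz] add [uftac,dwwrx,lbbml] -> 10 lines: cpz kjxj qlw uftac dwwrx lbbml sutmd idgfk yhrv wbtw
Hunk 5: at line 3 remove [dwwrx,lbbml] add [rvwc] -> 9 lines: cpz kjxj qlw uftac rvwc sutmd idgfk yhrv wbtw
Hunk 6: at line 2 remove [qlw,uftac,rvwc] add [rgny,xzug] -> 8 lines: cpz kjxj rgny xzug sutmd idgfk yhrv wbtw

Answer: cpz
kjxj
rgny
xzug
sutmd
idgfk
yhrv
wbtw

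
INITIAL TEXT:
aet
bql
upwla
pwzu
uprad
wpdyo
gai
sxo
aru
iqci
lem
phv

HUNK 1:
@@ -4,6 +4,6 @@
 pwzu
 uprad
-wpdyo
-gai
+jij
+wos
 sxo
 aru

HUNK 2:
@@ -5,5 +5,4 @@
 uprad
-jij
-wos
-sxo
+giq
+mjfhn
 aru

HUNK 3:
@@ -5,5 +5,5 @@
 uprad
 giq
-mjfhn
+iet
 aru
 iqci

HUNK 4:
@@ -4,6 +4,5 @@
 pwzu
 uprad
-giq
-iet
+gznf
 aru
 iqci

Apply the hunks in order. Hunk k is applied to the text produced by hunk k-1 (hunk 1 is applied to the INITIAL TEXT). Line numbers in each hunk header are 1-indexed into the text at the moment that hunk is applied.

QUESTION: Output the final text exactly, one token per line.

Hunk 1: at line 4 remove [wpdyo,gai] add [jij,wos] -> 12 lines: aet bql upwla pwzu uprad jij wos sxo aru iqci lem phv
Hunk 2: at line 5 remove [jij,wos,sxo] add [giq,mjfhn] -> 11 lines: aet bql upwla pwzu uprad giq mjfhn aru iqci lem phv
Hunk 3: at line 5 remove [mjfhn] add [iet] -> 11 lines: aet bql upwla pwzu uprad giq iet aru iqci lem phv
Hunk 4: at line 4 remove [giq,iet] add [gznf] -> 10 lines: aet bql upwla pwzu uprad gznf aru iqci lem phv

Answer: aet
bql
upwla
pwzu
uprad
gznf
aru
iqci
lem
phv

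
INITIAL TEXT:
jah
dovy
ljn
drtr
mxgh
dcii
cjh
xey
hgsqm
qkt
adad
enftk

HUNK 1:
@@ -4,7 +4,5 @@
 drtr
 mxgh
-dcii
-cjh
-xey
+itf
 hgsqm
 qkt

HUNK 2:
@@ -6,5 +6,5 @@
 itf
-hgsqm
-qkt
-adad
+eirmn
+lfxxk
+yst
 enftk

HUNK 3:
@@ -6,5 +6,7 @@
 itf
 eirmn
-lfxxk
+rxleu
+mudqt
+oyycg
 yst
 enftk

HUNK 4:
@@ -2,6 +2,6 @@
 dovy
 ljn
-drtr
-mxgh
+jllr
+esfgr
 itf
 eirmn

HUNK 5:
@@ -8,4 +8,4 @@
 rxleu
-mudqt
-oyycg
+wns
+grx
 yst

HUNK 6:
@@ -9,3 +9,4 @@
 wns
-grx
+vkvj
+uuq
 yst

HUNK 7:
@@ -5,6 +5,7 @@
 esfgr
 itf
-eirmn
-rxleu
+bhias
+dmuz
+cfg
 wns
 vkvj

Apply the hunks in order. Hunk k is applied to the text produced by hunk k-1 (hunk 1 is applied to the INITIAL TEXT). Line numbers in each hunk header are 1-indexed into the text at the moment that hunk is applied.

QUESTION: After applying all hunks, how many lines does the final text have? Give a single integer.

Hunk 1: at line 4 remove [dcii,cjh,xey] add [itf] -> 10 lines: jah dovy ljn drtr mxgh itf hgsqm qkt adad enftk
Hunk 2: at line 6 remove [hgsqm,qkt,adad] add [eirmn,lfxxk,yst] -> 10 lines: jah dovy ljn drtr mxgh itf eirmn lfxxk yst enftk
Hunk 3: at line 6 remove [lfxxk] add [rxleu,mudqt,oyycg] -> 12 lines: jah dovy ljn drtr mxgh itf eirmn rxleu mudqt oyycg yst enftk
Hunk 4: at line 2 remove [drtr,mxgh] add [jllr,esfgr] -> 12 lines: jah dovy ljn jllr esfgr itf eirmn rxleu mudqt oyycg yst enftk
Hunk 5: at line 8 remove [mudqt,oyycg] add [wns,grx] -> 12 lines: jah dovy ljn jllr esfgr itf eirmn rxleu wns grx yst enftk
Hunk 6: at line 9 remove [grx] add [vkvj,uuq] -> 13 lines: jah dovy ljn jllr esfgr itf eirmn rxleu wns vkvj uuq yst enftk
Hunk 7: at line 5 remove [eirmn,rxleu] add [bhias,dmuz,cfg] -> 14 lines: jah dovy ljn jllr esfgr itf bhias dmuz cfg wns vkvj uuq yst enftk
Final line count: 14

Answer: 14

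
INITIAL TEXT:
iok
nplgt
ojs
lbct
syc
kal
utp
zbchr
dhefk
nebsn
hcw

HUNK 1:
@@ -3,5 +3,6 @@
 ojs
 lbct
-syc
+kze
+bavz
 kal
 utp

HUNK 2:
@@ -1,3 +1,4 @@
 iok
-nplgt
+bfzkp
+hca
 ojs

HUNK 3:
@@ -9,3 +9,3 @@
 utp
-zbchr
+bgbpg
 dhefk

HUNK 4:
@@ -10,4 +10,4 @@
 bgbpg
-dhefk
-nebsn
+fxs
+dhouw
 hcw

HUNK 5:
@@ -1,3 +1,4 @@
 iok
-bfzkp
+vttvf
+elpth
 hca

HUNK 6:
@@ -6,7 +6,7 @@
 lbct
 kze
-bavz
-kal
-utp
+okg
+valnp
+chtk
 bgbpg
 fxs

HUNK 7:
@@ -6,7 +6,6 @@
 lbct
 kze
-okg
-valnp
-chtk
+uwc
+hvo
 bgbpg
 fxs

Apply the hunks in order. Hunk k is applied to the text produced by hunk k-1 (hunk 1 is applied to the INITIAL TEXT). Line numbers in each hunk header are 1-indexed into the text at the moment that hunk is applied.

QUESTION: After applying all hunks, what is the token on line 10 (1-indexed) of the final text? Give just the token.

Hunk 1: at line 3 remove [syc] add [kze,bavz] -> 12 lines: iok nplgt ojs lbct kze bavz kal utp zbchr dhefk nebsn hcw
Hunk 2: at line 1 remove [nplgt] add [bfzkp,hca] -> 13 lines: iok bfzkp hca ojs lbct kze bavz kal utp zbchr dhefk nebsn hcw
Hunk 3: at line 9 remove [zbchr] add [bgbpg] -> 13 lines: iok bfzkp hca ojs lbct kze bavz kal utp bgbpg dhefk nebsn hcw
Hunk 4: at line 10 remove [dhefk,nebsn] add [fxs,dhouw] -> 13 lines: iok bfzkp hca ojs lbct kze bavz kal utp bgbpg fxs dhouw hcw
Hunk 5: at line 1 remove [bfzkp] add [vttvf,elpth] -> 14 lines: iok vttvf elpth hca ojs lbct kze bavz kal utp bgbpg fxs dhouw hcw
Hunk 6: at line 6 remove [bavz,kal,utp] add [okg,valnp,chtk] -> 14 lines: iok vttvf elpth hca ojs lbct kze okg valnp chtk bgbpg fxs dhouw hcw
Hunk 7: at line 6 remove [okg,valnp,chtk] add [uwc,hvo] -> 13 lines: iok vttvf elpth hca ojs lbct kze uwc hvo bgbpg fxs dhouw hcw
Final line 10: bgbpg

Answer: bgbpg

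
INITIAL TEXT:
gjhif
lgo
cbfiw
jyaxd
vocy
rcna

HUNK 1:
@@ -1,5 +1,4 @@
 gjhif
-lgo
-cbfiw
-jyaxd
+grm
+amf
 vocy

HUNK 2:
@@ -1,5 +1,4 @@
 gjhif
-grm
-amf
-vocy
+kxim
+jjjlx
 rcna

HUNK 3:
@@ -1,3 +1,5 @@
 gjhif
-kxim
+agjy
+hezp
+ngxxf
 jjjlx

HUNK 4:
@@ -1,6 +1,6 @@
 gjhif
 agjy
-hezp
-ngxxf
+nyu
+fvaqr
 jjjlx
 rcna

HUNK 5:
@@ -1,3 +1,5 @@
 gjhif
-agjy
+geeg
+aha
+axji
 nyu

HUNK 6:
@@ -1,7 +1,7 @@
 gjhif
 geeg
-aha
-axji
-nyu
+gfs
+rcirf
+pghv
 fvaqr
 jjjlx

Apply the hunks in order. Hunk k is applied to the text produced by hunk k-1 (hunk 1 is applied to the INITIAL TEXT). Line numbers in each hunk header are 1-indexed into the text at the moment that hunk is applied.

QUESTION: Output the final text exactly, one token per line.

Hunk 1: at line 1 remove [lgo,cbfiw,jyaxd] add [grm,amf] -> 5 lines: gjhif grm amf vocy rcna
Hunk 2: at line 1 remove [grm,amf,vocy] add [kxim,jjjlx] -> 4 lines: gjhif kxim jjjlx rcna
Hunk 3: at line 1 remove [kxim] add [agjy,hezp,ngxxf] -> 6 lines: gjhif agjy hezp ngxxf jjjlx rcna
Hunk 4: at line 1 remove [hezp,ngxxf] add [nyu,fvaqr] -> 6 lines: gjhif agjy nyu fvaqr jjjlx rcna
Hunk 5: at line 1 remove [agjy] add [geeg,aha,axji] -> 8 lines: gjhif geeg aha axji nyu fvaqr jjjlx rcna
Hunk 6: at line 1 remove [aha,axji,nyu] add [gfs,rcirf,pghv] -> 8 lines: gjhif geeg gfs rcirf pghv fvaqr jjjlx rcna

Answer: gjhif
geeg
gfs
rcirf
pghv
fvaqr
jjjlx
rcna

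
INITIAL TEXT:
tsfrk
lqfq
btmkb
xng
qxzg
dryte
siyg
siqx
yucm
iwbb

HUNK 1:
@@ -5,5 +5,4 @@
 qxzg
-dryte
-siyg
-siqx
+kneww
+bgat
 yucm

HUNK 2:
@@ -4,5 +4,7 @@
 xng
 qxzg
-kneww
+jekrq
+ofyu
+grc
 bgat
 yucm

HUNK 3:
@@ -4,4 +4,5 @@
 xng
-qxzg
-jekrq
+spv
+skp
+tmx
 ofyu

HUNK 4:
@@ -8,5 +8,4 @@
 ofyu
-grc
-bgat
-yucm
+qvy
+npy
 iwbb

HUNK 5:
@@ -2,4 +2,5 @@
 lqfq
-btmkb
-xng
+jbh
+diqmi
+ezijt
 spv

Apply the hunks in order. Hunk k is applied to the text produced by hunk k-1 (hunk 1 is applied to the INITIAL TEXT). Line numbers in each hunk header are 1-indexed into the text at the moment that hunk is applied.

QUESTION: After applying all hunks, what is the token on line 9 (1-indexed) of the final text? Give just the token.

Hunk 1: at line 5 remove [dryte,siyg,siqx] add [kneww,bgat] -> 9 lines: tsfrk lqfq btmkb xng qxzg kneww bgat yucm iwbb
Hunk 2: at line 4 remove [kneww] add [jekrq,ofyu,grc] -> 11 lines: tsfrk lqfq btmkb xng qxzg jekrq ofyu grc bgat yucm iwbb
Hunk 3: at line 4 remove [qxzg,jekrq] add [spv,skp,tmx] -> 12 lines: tsfrk lqfq btmkb xng spv skp tmx ofyu grc bgat yucm iwbb
Hunk 4: at line 8 remove [grc,bgat,yucm] add [qvy,npy] -> 11 lines: tsfrk lqfq btmkb xng spv skp tmx ofyu qvy npy iwbb
Hunk 5: at line 2 remove [btmkb,xng] add [jbh,diqmi,ezijt] -> 12 lines: tsfrk lqfq jbh diqmi ezijt spv skp tmx ofyu qvy npy iwbb
Final line 9: ofyu

Answer: ofyu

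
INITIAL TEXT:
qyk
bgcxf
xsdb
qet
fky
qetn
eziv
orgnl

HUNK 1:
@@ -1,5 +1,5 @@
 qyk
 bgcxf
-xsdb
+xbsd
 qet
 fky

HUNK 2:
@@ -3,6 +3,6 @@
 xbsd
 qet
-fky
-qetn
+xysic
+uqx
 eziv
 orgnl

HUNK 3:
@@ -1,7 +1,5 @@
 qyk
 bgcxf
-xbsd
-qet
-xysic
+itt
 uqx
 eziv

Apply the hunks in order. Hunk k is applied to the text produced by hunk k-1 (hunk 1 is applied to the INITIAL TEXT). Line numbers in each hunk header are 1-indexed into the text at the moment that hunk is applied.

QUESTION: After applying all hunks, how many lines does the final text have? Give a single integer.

Answer: 6

Derivation:
Hunk 1: at line 1 remove [xsdb] add [xbsd] -> 8 lines: qyk bgcxf xbsd qet fky qetn eziv orgnl
Hunk 2: at line 3 remove [fky,qetn] add [xysic,uqx] -> 8 lines: qyk bgcxf xbsd qet xysic uqx eziv orgnl
Hunk 3: at line 1 remove [xbsd,qet,xysic] add [itt] -> 6 lines: qyk bgcxf itt uqx eziv orgnl
Final line count: 6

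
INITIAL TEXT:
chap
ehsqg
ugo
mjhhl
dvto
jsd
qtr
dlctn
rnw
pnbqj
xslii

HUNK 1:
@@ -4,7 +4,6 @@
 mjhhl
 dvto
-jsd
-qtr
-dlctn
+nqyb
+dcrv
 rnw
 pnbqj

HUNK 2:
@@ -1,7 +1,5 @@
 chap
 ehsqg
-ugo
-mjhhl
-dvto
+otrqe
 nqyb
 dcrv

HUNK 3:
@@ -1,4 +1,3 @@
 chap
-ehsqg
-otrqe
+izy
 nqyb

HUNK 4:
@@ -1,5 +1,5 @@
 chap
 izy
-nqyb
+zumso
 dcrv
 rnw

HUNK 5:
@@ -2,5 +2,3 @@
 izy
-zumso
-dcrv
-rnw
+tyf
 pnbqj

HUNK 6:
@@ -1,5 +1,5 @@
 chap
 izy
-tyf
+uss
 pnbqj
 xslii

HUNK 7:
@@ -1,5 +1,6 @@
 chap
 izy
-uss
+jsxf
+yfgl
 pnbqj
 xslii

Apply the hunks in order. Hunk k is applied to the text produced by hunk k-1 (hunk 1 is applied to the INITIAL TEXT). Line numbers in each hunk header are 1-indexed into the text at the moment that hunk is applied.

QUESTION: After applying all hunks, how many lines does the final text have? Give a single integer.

Answer: 6

Derivation:
Hunk 1: at line 4 remove [jsd,qtr,dlctn] add [nqyb,dcrv] -> 10 lines: chap ehsqg ugo mjhhl dvto nqyb dcrv rnw pnbqj xslii
Hunk 2: at line 1 remove [ugo,mjhhl,dvto] add [otrqe] -> 8 lines: chap ehsqg otrqe nqyb dcrv rnw pnbqj xslii
Hunk 3: at line 1 remove [ehsqg,otrqe] add [izy] -> 7 lines: chap izy nqyb dcrv rnw pnbqj xslii
Hunk 4: at line 1 remove [nqyb] add [zumso] -> 7 lines: chap izy zumso dcrv rnw pnbqj xslii
Hunk 5: at line 2 remove [zumso,dcrv,rnw] add [tyf] -> 5 lines: chap izy tyf pnbqj xslii
Hunk 6: at line 1 remove [tyf] add [uss] -> 5 lines: chap izy uss pnbqj xslii
Hunk 7: at line 1 remove [uss] add [jsxf,yfgl] -> 6 lines: chap izy jsxf yfgl pnbqj xslii
Final line count: 6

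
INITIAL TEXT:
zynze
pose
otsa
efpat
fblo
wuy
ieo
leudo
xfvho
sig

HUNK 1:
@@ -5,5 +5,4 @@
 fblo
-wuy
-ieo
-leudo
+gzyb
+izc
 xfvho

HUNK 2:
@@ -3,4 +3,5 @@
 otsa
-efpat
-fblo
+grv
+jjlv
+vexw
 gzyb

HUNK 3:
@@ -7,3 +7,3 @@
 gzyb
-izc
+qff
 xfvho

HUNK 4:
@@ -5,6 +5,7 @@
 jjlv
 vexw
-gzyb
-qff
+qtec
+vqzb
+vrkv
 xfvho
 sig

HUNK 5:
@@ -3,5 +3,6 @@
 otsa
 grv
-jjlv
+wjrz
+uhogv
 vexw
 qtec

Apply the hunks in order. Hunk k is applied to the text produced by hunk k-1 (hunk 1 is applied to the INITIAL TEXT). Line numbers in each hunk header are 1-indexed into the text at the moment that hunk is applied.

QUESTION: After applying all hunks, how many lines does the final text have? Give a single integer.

Hunk 1: at line 5 remove [wuy,ieo,leudo] add [gzyb,izc] -> 9 lines: zynze pose otsa efpat fblo gzyb izc xfvho sig
Hunk 2: at line 3 remove [efpat,fblo] add [grv,jjlv,vexw] -> 10 lines: zynze pose otsa grv jjlv vexw gzyb izc xfvho sig
Hunk 3: at line 7 remove [izc] add [qff] -> 10 lines: zynze pose otsa grv jjlv vexw gzyb qff xfvho sig
Hunk 4: at line 5 remove [gzyb,qff] add [qtec,vqzb,vrkv] -> 11 lines: zynze pose otsa grv jjlv vexw qtec vqzb vrkv xfvho sig
Hunk 5: at line 3 remove [jjlv] add [wjrz,uhogv] -> 12 lines: zynze pose otsa grv wjrz uhogv vexw qtec vqzb vrkv xfvho sig
Final line count: 12

Answer: 12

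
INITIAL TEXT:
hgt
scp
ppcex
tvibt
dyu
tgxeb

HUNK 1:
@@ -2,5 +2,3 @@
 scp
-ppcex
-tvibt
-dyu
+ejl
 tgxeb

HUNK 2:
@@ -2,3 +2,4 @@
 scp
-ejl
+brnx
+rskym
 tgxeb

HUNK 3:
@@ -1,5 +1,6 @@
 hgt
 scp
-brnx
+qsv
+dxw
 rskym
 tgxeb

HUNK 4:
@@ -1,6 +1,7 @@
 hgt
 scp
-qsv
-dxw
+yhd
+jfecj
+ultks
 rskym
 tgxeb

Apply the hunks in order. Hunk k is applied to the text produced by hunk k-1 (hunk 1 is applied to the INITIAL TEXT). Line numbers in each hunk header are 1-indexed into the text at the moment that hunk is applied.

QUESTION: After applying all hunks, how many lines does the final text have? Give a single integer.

Hunk 1: at line 2 remove [ppcex,tvibt,dyu] add [ejl] -> 4 lines: hgt scp ejl tgxeb
Hunk 2: at line 2 remove [ejl] add [brnx,rskym] -> 5 lines: hgt scp brnx rskym tgxeb
Hunk 3: at line 1 remove [brnx] add [qsv,dxw] -> 6 lines: hgt scp qsv dxw rskym tgxeb
Hunk 4: at line 1 remove [qsv,dxw] add [yhd,jfecj,ultks] -> 7 lines: hgt scp yhd jfecj ultks rskym tgxeb
Final line count: 7

Answer: 7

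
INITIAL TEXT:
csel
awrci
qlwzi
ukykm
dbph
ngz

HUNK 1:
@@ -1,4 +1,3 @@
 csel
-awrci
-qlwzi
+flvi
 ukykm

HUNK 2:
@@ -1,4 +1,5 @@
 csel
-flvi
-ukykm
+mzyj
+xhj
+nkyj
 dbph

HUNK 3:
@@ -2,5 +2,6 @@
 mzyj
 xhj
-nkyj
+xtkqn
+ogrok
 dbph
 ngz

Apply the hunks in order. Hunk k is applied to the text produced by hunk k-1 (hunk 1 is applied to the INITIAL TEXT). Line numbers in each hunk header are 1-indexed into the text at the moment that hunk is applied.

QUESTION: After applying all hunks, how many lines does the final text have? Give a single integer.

Answer: 7

Derivation:
Hunk 1: at line 1 remove [awrci,qlwzi] add [flvi] -> 5 lines: csel flvi ukykm dbph ngz
Hunk 2: at line 1 remove [flvi,ukykm] add [mzyj,xhj,nkyj] -> 6 lines: csel mzyj xhj nkyj dbph ngz
Hunk 3: at line 2 remove [nkyj] add [xtkqn,ogrok] -> 7 lines: csel mzyj xhj xtkqn ogrok dbph ngz
Final line count: 7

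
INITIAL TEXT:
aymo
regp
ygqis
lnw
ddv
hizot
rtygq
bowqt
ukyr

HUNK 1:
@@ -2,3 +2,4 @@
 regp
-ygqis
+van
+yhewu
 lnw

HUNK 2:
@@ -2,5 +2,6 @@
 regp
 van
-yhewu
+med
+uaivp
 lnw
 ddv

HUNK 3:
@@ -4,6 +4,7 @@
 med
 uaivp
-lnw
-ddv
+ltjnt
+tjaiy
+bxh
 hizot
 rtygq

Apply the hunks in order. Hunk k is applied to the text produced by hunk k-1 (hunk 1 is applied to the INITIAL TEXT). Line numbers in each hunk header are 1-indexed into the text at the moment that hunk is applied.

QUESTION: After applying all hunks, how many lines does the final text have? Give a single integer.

Hunk 1: at line 2 remove [ygqis] add [van,yhewu] -> 10 lines: aymo regp van yhewu lnw ddv hizot rtygq bowqt ukyr
Hunk 2: at line 2 remove [yhewu] add [med,uaivp] -> 11 lines: aymo regp van med uaivp lnw ddv hizot rtygq bowqt ukyr
Hunk 3: at line 4 remove [lnw,ddv] add [ltjnt,tjaiy,bxh] -> 12 lines: aymo regp van med uaivp ltjnt tjaiy bxh hizot rtygq bowqt ukyr
Final line count: 12

Answer: 12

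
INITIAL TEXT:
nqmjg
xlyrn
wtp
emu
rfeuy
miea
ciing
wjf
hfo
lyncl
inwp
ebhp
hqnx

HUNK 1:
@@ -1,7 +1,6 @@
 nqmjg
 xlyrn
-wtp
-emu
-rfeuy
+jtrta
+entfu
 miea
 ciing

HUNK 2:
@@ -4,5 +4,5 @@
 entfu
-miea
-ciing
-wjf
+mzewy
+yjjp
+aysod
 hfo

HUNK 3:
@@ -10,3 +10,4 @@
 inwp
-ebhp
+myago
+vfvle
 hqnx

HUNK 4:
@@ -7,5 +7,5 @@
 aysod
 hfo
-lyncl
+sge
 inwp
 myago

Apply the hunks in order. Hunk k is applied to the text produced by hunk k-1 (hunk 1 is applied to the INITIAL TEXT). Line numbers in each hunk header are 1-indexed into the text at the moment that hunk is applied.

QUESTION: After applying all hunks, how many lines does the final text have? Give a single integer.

Answer: 13

Derivation:
Hunk 1: at line 1 remove [wtp,emu,rfeuy] add [jtrta,entfu] -> 12 lines: nqmjg xlyrn jtrta entfu miea ciing wjf hfo lyncl inwp ebhp hqnx
Hunk 2: at line 4 remove [miea,ciing,wjf] add [mzewy,yjjp,aysod] -> 12 lines: nqmjg xlyrn jtrta entfu mzewy yjjp aysod hfo lyncl inwp ebhp hqnx
Hunk 3: at line 10 remove [ebhp] add [myago,vfvle] -> 13 lines: nqmjg xlyrn jtrta entfu mzewy yjjp aysod hfo lyncl inwp myago vfvle hqnx
Hunk 4: at line 7 remove [lyncl] add [sge] -> 13 lines: nqmjg xlyrn jtrta entfu mzewy yjjp aysod hfo sge inwp myago vfvle hqnx
Final line count: 13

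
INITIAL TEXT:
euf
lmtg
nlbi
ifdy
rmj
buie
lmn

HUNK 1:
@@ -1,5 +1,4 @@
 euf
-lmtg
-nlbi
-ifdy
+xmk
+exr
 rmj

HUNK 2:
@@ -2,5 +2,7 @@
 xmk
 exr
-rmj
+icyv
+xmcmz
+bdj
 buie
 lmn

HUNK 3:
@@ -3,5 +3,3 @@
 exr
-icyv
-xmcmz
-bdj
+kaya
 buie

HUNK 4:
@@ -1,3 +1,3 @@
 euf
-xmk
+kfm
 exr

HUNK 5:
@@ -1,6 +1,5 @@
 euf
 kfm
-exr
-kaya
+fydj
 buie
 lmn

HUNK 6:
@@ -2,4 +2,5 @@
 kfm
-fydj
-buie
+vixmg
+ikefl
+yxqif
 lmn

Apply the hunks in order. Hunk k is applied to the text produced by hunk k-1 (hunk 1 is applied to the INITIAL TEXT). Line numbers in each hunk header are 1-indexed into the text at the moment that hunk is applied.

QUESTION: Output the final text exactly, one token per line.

Answer: euf
kfm
vixmg
ikefl
yxqif
lmn

Derivation:
Hunk 1: at line 1 remove [lmtg,nlbi,ifdy] add [xmk,exr] -> 6 lines: euf xmk exr rmj buie lmn
Hunk 2: at line 2 remove [rmj] add [icyv,xmcmz,bdj] -> 8 lines: euf xmk exr icyv xmcmz bdj buie lmn
Hunk 3: at line 3 remove [icyv,xmcmz,bdj] add [kaya] -> 6 lines: euf xmk exr kaya buie lmn
Hunk 4: at line 1 remove [xmk] add [kfm] -> 6 lines: euf kfm exr kaya buie lmn
Hunk 5: at line 1 remove [exr,kaya] add [fydj] -> 5 lines: euf kfm fydj buie lmn
Hunk 6: at line 2 remove [fydj,buie] add [vixmg,ikefl,yxqif] -> 6 lines: euf kfm vixmg ikefl yxqif lmn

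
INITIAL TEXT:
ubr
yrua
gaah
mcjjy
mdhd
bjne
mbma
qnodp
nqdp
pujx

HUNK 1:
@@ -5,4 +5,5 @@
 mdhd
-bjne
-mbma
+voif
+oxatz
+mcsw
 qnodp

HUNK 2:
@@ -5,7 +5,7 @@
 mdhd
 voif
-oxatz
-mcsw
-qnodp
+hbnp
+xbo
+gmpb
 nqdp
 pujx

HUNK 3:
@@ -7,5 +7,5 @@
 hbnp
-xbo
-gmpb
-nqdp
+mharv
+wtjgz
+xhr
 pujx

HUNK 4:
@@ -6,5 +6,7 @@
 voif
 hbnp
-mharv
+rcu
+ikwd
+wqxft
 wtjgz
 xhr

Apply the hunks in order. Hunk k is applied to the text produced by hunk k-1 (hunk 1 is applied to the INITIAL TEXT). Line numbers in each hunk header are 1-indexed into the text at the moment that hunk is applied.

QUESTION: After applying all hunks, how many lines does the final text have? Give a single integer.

Hunk 1: at line 5 remove [bjne,mbma] add [voif,oxatz,mcsw] -> 11 lines: ubr yrua gaah mcjjy mdhd voif oxatz mcsw qnodp nqdp pujx
Hunk 2: at line 5 remove [oxatz,mcsw,qnodp] add [hbnp,xbo,gmpb] -> 11 lines: ubr yrua gaah mcjjy mdhd voif hbnp xbo gmpb nqdp pujx
Hunk 3: at line 7 remove [xbo,gmpb,nqdp] add [mharv,wtjgz,xhr] -> 11 lines: ubr yrua gaah mcjjy mdhd voif hbnp mharv wtjgz xhr pujx
Hunk 4: at line 6 remove [mharv] add [rcu,ikwd,wqxft] -> 13 lines: ubr yrua gaah mcjjy mdhd voif hbnp rcu ikwd wqxft wtjgz xhr pujx
Final line count: 13

Answer: 13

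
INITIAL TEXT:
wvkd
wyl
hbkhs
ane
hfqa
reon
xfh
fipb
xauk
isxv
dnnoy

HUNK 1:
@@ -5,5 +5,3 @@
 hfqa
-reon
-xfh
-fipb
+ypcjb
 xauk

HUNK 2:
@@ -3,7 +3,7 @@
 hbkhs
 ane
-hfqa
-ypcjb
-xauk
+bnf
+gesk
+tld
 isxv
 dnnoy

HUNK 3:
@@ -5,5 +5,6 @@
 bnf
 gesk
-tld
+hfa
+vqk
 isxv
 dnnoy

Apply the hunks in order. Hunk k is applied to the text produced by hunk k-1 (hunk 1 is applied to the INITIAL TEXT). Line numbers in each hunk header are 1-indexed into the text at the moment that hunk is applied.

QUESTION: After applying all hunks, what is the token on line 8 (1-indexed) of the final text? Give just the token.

Answer: vqk

Derivation:
Hunk 1: at line 5 remove [reon,xfh,fipb] add [ypcjb] -> 9 lines: wvkd wyl hbkhs ane hfqa ypcjb xauk isxv dnnoy
Hunk 2: at line 3 remove [hfqa,ypcjb,xauk] add [bnf,gesk,tld] -> 9 lines: wvkd wyl hbkhs ane bnf gesk tld isxv dnnoy
Hunk 3: at line 5 remove [tld] add [hfa,vqk] -> 10 lines: wvkd wyl hbkhs ane bnf gesk hfa vqk isxv dnnoy
Final line 8: vqk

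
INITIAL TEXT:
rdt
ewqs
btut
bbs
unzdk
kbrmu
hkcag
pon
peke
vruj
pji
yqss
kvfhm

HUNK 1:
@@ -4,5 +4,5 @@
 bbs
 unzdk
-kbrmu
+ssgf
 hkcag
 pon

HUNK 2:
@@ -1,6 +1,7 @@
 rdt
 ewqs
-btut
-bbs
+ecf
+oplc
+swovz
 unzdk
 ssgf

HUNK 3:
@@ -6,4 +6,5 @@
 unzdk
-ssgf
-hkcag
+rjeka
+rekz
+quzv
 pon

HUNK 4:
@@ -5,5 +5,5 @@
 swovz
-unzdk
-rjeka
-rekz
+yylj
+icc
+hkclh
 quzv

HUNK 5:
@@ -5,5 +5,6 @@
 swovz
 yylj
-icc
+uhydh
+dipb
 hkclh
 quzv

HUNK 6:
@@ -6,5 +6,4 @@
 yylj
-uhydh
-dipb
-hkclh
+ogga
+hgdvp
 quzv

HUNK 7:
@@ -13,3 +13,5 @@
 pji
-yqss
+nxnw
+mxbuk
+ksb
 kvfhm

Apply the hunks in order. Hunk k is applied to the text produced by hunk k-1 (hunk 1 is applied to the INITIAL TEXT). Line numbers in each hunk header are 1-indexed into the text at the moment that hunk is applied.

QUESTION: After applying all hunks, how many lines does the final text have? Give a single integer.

Answer: 17

Derivation:
Hunk 1: at line 4 remove [kbrmu] add [ssgf] -> 13 lines: rdt ewqs btut bbs unzdk ssgf hkcag pon peke vruj pji yqss kvfhm
Hunk 2: at line 1 remove [btut,bbs] add [ecf,oplc,swovz] -> 14 lines: rdt ewqs ecf oplc swovz unzdk ssgf hkcag pon peke vruj pji yqss kvfhm
Hunk 3: at line 6 remove [ssgf,hkcag] add [rjeka,rekz,quzv] -> 15 lines: rdt ewqs ecf oplc swovz unzdk rjeka rekz quzv pon peke vruj pji yqss kvfhm
Hunk 4: at line 5 remove [unzdk,rjeka,rekz] add [yylj,icc,hkclh] -> 15 lines: rdt ewqs ecf oplc swovz yylj icc hkclh quzv pon peke vruj pji yqss kvfhm
Hunk 5: at line 5 remove [icc] add [uhydh,dipb] -> 16 lines: rdt ewqs ecf oplc swovz yylj uhydh dipb hkclh quzv pon peke vruj pji yqss kvfhm
Hunk 6: at line 6 remove [uhydh,dipb,hkclh] add [ogga,hgdvp] -> 15 lines: rdt ewqs ecf oplc swovz yylj ogga hgdvp quzv pon peke vruj pji yqss kvfhm
Hunk 7: at line 13 remove [yqss] add [nxnw,mxbuk,ksb] -> 17 lines: rdt ewqs ecf oplc swovz yylj ogga hgdvp quzv pon peke vruj pji nxnw mxbuk ksb kvfhm
Final line count: 17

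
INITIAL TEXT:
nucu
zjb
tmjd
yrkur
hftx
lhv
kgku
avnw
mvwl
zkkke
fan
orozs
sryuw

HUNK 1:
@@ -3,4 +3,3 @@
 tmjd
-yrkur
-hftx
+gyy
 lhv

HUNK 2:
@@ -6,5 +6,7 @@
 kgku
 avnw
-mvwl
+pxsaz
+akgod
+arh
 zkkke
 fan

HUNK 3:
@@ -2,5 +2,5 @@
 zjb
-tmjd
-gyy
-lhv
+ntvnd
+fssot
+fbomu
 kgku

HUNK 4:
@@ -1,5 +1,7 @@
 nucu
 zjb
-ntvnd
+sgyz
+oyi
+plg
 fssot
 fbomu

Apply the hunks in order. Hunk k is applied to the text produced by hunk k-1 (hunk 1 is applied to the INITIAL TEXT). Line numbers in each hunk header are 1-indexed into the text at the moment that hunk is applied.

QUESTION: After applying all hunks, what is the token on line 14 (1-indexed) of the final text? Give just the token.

Answer: fan

Derivation:
Hunk 1: at line 3 remove [yrkur,hftx] add [gyy] -> 12 lines: nucu zjb tmjd gyy lhv kgku avnw mvwl zkkke fan orozs sryuw
Hunk 2: at line 6 remove [mvwl] add [pxsaz,akgod,arh] -> 14 lines: nucu zjb tmjd gyy lhv kgku avnw pxsaz akgod arh zkkke fan orozs sryuw
Hunk 3: at line 2 remove [tmjd,gyy,lhv] add [ntvnd,fssot,fbomu] -> 14 lines: nucu zjb ntvnd fssot fbomu kgku avnw pxsaz akgod arh zkkke fan orozs sryuw
Hunk 4: at line 1 remove [ntvnd] add [sgyz,oyi,plg] -> 16 lines: nucu zjb sgyz oyi plg fssot fbomu kgku avnw pxsaz akgod arh zkkke fan orozs sryuw
Final line 14: fan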